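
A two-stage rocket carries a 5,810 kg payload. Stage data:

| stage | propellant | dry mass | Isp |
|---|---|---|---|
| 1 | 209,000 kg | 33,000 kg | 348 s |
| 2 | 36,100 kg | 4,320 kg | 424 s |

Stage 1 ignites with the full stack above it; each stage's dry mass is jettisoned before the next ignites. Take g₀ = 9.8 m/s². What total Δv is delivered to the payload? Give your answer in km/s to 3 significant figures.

Δv ≈ 10.7 km/s

Ignition mass of stage 1 = 209,000+33,000 + 36,100+4,320 + 5,810 = 288,230 kg.
Stage 1: m₀ = 288,230 kg, m_f = 288,230 − 209,000 = 79,230 kg; Δv = 348×9.8×ln(3.638) = 3410.4×1.2914 ≈ 4404 m/s.
Stage 2: m₀ = 46,230 kg, m_f = 46,230 − 36,100 = 10,130 kg; Δv = 424×9.8×ln(4.564) = 4155.2×1.5181 ≈ 6308 m/s.
Total Δv = 4404 + 6308 = 10712 m/s.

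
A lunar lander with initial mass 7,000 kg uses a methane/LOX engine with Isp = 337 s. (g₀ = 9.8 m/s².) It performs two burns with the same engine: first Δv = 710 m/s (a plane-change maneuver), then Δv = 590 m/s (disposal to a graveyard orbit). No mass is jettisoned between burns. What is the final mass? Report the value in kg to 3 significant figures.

final mass ≈ 4720 kg

v_e = Isp · g₀ = 337 × 9.8 = 3302.6 m/s.
After the first burn: m = 7000 × exp(−710/3302.6) = 7000 × 0.80656 = 5,645.92 kg.
After the second burn: m = 5,645.92 × exp(−590/3302.6) = 5,645.92 × 0.83640 = 4,722.25 kg.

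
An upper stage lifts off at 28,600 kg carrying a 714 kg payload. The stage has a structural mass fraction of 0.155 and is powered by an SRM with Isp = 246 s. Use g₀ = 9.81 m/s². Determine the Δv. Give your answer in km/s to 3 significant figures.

Stage wet mass = m₀ − payload = 28,600 − 714 = 27,886 kg.
Stage dry mass = ε × stage wet mass = 0.155 × 27,886 = 4,322.33 kg.
Burnout mass m_f = stage dry + payload = 4,322.33 + 714 = 5,036.33 kg.
v_e = Isp · g₀ = 246 × 9.81 = 2413.3 m/s.
Δv = v_e · ln(28,600/5,036.33) = 2413.3 × ln(5.679) = 2413.3 × 1.7367 ≈ 4191 m/s.

Δv ≈ 4.19 km/s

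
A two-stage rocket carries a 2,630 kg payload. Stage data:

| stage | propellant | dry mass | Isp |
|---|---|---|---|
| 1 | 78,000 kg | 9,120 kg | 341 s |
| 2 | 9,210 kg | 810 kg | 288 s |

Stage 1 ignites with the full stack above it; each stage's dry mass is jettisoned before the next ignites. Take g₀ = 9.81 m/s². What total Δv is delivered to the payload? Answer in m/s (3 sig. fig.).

Δv ≈ 8770 m/s

Ignition mass of stage 1 = 78,000+9,120 + 9,210+810 + 2,630 = 99,770 kg.
Stage 1: m₀ = 99,770 kg, m_f = 99,770 − 78,000 = 21,770 kg; Δv = 341×9.81×ln(4.583) = 3345.2×1.5223 ≈ 5093 m/s.
Stage 2: m₀ = 12,650 kg, m_f = 12,650 − 9,210 = 3,440 kg; Δv = 288×9.81×ln(3.677) = 2825.3×1.3022 ≈ 3679 m/s.
Total Δv = 5093 + 3679 = 8772 m/s.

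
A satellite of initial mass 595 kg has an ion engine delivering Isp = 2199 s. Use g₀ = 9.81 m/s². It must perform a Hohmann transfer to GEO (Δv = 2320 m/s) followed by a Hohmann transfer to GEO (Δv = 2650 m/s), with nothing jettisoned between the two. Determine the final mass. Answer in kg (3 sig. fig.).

v_e = Isp · g₀ = 2199 × 9.81 = 21572.2 m/s.
After the first burn: m = 595 × exp(−2320/21572.2) = 595 × 0.89804 = 534.334 kg.
After the second burn: m = 534.334 × exp(−2650/21572.2) = 534.334 × 0.88440 = 472.565 kg.

final mass ≈ 473 kg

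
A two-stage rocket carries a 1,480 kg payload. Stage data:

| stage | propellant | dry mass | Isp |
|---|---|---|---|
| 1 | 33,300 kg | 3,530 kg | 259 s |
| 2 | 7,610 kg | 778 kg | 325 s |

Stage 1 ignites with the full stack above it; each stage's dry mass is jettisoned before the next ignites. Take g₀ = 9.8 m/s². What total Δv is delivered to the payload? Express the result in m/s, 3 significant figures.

Ignition mass of stage 1 = 33,300+3,530 + 7,610+778 + 1,480 = 46,698 kg.
Stage 1: m₀ = 46,698 kg, m_f = 46,698 − 33,300 = 13,398 kg; Δv = 259×9.8×ln(3.485) = 2538.2×1.2486 ≈ 3169 m/s.
Stage 2: m₀ = 9,868 kg, m_f = 9,868 − 7,610 = 2,258 kg; Δv = 325×9.8×ln(4.37) = 3185.0×1.4748 ≈ 4697 m/s.
Total Δv = 3169 + 4697 = 7866 m/s.

Δv ≈ 7870 m/s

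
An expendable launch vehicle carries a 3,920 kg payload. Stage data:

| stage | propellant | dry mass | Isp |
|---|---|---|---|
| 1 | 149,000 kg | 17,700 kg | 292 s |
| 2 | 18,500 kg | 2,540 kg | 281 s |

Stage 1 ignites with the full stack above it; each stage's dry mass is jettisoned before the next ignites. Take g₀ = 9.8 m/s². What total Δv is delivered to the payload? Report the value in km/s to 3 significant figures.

Δv ≈ 8.02 km/s

Ignition mass of stage 1 = 149,000+17,700 + 18,500+2,540 + 3,920 = 191,660 kg.
Stage 1: m₀ = 191,660 kg, m_f = 191,660 − 149,000 = 42,660 kg; Δv = 292×9.8×ln(4.493) = 2861.6×1.5025 ≈ 4299 m/s.
Stage 2: m₀ = 24,960 kg, m_f = 24,960 − 18,500 = 6,460 kg; Δv = 281×9.8×ln(3.864) = 2753.8×1.3516 ≈ 3722 m/s.
Total Δv = 4299 + 3722 = 8021 m/s.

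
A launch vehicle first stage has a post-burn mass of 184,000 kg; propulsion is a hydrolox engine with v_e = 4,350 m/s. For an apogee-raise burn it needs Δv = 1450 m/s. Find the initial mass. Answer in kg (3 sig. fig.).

By the Tsiolkovsky rocket equation, m₀/m_f = exp(Δv / v_e) = exp(1450 / 4350.0) = exp(0.3333) = 1.3956.
m₀ = m_f × 1.3956 = 184,000 × 1.3956 = 256,790 kg.

initial mass ≈ 257000 kg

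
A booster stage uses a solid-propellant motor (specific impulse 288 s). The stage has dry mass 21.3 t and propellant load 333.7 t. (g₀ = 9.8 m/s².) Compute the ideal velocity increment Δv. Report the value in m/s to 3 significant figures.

Δv ≈ 7940 m/s

v_e = Isp · g₀ = 288 × 9.8 = 2822.4 m/s.
m₀ = m_dry + m_prop = 21.3 + 333.7 = 355 t.
Using Δv = v_e ln(m₀/m_f): Δv = v_e · ln(m₀/m_f) = 2822.4 × ln(16.67) = 2822.4 × 2.8134 ≈ 7940.6 m/s.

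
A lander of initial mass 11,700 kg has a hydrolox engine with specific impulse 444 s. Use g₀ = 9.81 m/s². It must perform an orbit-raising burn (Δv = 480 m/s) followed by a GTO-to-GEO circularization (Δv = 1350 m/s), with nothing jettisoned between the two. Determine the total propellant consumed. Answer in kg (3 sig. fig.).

total propellant consumed ≈ 4010 kg

v_e = Isp · g₀ = 444 × 9.81 = 4355.6 m/s.
After the first burn: m = 11700 × exp(−480/4355.6) = 11700 × 0.89565 = 10,479.1 kg.
After the second burn: m = 10,479.1 × exp(−1350/4355.6) = 10,479.1 × 0.73349 = 7,686.32 kg.
Total propellant = m₀ − m_final = 11700 − 7,686.32 = 4,013.68 kg.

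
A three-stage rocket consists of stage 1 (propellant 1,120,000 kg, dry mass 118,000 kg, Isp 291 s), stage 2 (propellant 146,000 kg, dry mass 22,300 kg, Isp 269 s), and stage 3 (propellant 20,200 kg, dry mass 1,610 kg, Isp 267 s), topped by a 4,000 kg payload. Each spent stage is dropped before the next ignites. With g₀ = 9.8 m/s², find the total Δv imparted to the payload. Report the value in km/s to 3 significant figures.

Ignition mass of stage 1 = 1,120,000+118,000 + 146,000+22,300 + 20,200+1,610 + 4,000 = 1,432,110 kg.
Stage 1: m₀ = 1,432,110 kg, m_f = 1,432,110 − 1,120,000 = 312,110 kg; Δv = 291×9.8×ln(4.588) = 2851.8×1.5235 ≈ 4345 m/s.
Stage 2: m₀ = 194,110 kg, m_f = 194,110 − 146,000 = 48,110 kg; Δv = 269×9.8×ln(4.035) = 2636.2×1.3949 ≈ 3677 m/s.
Stage 3: m₀ = 25,810 kg, m_f = 25,810 − 20,200 = 5,610 kg; Δv = 267×9.8×ln(4.601) = 2616.6×1.5262 ≈ 3993 m/s.
Total Δv = 4345 + 3677 + 3993 = 12015 m/s.

Δv ≈ 12.0 km/s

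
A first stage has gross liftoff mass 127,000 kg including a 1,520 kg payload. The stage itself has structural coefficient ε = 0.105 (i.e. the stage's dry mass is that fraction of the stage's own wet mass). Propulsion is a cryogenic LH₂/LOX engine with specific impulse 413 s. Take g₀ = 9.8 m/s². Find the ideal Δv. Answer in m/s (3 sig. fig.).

Stage wet mass = m₀ − payload = 127,000 − 1,520 = 125,480 kg.
Stage dry mass = ε × stage wet mass = 0.105 × 125,480 = 13,175.4 kg.
Burnout mass m_f = stage dry + payload = 13,175.4 + 1,520 = 14,695.4 kg.
v_e = Isp · g₀ = 413 × 9.8 = 4047.4 m/s.
Δv = v_e · ln(127,000/14,695.4) = 4047.4 × ln(8.642) = 4047.4 × 2.1567 ≈ 8729 m/s.

Δv ≈ 8730 m/s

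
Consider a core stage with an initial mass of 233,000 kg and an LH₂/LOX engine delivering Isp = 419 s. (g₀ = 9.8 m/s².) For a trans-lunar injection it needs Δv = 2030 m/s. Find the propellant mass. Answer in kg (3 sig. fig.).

v_e = Isp · g₀ = 419 × 9.8 = 4106.2 m/s.
m₀/m_f = exp(Δv / v_e) = exp(2030 / 4106.2) = exp(0.4944) = 1.6395.
m_f = 233,000 / 1.6395 = 142,116 kg, so propellant = m₀ − m_f = 233,000 − 142,116 = 90,884 kg.

propellant mass ≈ 90900 kg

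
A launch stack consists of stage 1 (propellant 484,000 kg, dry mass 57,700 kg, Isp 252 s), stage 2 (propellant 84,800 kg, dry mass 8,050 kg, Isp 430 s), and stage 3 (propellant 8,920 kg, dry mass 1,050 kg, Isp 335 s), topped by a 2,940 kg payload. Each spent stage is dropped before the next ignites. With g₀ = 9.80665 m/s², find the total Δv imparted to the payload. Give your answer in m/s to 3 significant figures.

Ignition mass of stage 1 = 484,000+57,700 + 84,800+8,050 + 8,920+1,050 + 2,940 = 647,460 kg.
Stage 1: m₀ = 647,460 kg, m_f = 647,460 − 484,000 = 163,460 kg; Δv = 252×9.80665×ln(3.961) = 2471.3×1.3765 ≈ 3402 m/s.
Stage 2: m₀ = 105,760 kg, m_f = 105,760 − 84,800 = 20,960 kg; Δv = 430×9.80665×ln(5.046) = 4216.9×1.6186 ≈ 6825 m/s.
Stage 3: m₀ = 12,910 kg, m_f = 12,910 − 8,920 = 3,990 kg; Δv = 335×9.80665×ln(3.236) = 3285.2×1.1742 ≈ 3858 m/s.
Total Δv = 3402 + 6825 + 3858 = 14085 m/s.

Δv ≈ 14100 m/s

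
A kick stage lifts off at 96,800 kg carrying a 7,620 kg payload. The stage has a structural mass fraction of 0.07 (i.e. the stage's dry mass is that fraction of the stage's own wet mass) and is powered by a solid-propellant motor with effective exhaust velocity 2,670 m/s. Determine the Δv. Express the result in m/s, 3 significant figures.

Δv ≈ 5190 m/s

Stage wet mass = m₀ − payload = 96,800 − 7,620 = 89,180 kg.
Stage dry mass = ε × stage wet mass = 0.07 × 89,180 = 6,242.6 kg.
Burnout mass m_f = stage dry + payload = 6,242.6 + 7,620 = 13,862.6 kg.
Δv = v_e · ln(96,800/13,862.6) = 2670.0 × ln(6.983) = 2670.0 × 1.9435 ≈ 5189 m/s.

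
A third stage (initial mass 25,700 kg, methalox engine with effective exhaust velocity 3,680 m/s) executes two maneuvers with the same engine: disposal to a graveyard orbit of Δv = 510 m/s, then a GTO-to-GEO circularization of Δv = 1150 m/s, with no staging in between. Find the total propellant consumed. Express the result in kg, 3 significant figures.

After the first burn: m = 25700 × exp(−510/3680.0) = 25700 × 0.87059 = 22,374.2 kg.
After the second burn: m = 22,374.2 × exp(−1150/3680.0) = 22,374.2 × 0.73162 = 16,369.4 kg.
Total propellant = m₀ − m_final = 25700 − 16,369.4 = 9,330.6 kg.

total propellant consumed ≈ 9330 kg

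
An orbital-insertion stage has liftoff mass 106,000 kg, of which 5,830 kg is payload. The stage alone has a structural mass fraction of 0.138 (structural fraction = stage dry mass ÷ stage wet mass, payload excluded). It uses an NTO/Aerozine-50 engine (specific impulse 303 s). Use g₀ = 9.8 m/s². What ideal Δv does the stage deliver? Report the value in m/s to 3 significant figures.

Stage wet mass = m₀ − payload = 106,000 − 5,830 = 100,170 kg.
Stage dry mass = ε × stage wet mass = 0.138 × 100,170 = 13,823.5 kg.
Burnout mass m_f = stage dry + payload = 13,823.5 + 5,830 = 19,653.5 kg.
v_e = Isp · g₀ = 303 × 9.8 = 2969.4 m/s.
Δv = v_e · ln(106,000/19,653.5) = 2969.4 × ln(5.393) = 2969.4 × 1.6852 ≈ 5004 m/s.

Δv ≈ 5000 m/s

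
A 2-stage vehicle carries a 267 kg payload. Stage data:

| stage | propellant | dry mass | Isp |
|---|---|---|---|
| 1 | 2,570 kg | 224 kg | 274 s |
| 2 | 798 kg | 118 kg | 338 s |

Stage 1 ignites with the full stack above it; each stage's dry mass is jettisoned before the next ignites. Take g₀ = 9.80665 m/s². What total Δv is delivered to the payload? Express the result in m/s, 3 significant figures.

Ignition mass of stage 1 = 2,570+224 + 798+118 + 267 = 3,977 kg.
Stage 1: m₀ = 3,977 kg, m_f = 3,977 − 2,570 = 1,407 kg; Δv = 274×9.80665×ln(2.827) = 2687.0×1.0391 ≈ 2792 m/s.
Stage 2: m₀ = 1,183 kg, m_f = 1,183 − 798 = 385 kg; Δv = 338×9.80665×ln(3.073) = 3314.6×1.1226 ≈ 3721 m/s.
Total Δv = 2792 + 3721 = 6513 m/s.

Δv ≈ 6510 m/s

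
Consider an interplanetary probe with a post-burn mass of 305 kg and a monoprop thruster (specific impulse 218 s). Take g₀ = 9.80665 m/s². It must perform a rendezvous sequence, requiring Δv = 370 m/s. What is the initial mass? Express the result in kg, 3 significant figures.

initial mass ≈ 363 kg

v_e = Isp · g₀ = 218 × 9.80665 = 2137.8 m/s.
m₀/m_f = exp(Δv / v_e) = exp(370 / 2137.8) = exp(0.1731) = 1.1890.
m₀ = m_f × 1.1890 = 305 × 1.1890 = 362.645 kg.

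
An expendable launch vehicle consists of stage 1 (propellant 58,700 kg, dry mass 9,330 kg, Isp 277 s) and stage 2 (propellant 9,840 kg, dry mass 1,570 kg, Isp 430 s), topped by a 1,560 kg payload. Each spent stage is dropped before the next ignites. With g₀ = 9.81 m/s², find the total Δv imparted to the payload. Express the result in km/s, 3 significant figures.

Δv ≈ 9.50 km/s

Ignition mass of stage 1 = 58,700+9,330 + 9,840+1,570 + 1,560 = 81,000 kg.
Stage 1: m₀ = 81,000 kg, m_f = 81,000 − 58,700 = 22,300 kg; Δv = 277×9.81×ln(3.632) = 2717.4×1.2899 ≈ 3505 m/s.
Stage 2: m₀ = 12,970 kg, m_f = 12,970 − 9,840 = 3,130 kg; Δv = 430×9.81×ln(4.144) = 4218.3×1.4216 ≈ 5997 m/s.
Total Δv = 3505 + 5997 = 9502 m/s.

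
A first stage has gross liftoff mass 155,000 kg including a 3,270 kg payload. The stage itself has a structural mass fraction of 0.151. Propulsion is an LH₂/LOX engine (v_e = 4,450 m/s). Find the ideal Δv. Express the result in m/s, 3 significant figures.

Δv ≈ 7910 m/s

Stage wet mass = m₀ − payload = 155,000 − 3,270 = 151,730 kg.
Stage dry mass = ε × stage wet mass = 0.151 × 151,730 = 22,911.2 kg.
Burnout mass m_f = stage dry + payload = 22,911.2 + 3,270 = 26,181.2 kg.
Δv = v_e · ln(155,000/26,181.2) = 4450.0 × ln(5.92) = 4450.0 × 1.7784 ≈ 7914 m/s.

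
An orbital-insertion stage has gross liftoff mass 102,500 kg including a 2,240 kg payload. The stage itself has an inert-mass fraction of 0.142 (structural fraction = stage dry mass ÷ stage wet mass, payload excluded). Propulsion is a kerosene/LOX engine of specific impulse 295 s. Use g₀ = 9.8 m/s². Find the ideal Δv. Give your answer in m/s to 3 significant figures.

Stage wet mass = m₀ − payload = 102,500 − 2,240 = 100,260 kg.
Stage dry mass = ε × stage wet mass = 0.142 × 100,260 = 14,236.9 kg.
Burnout mass m_f = stage dry + payload = 14,236.9 + 2,240 = 16,476.9 kg.
v_e = Isp · g₀ = 295 × 9.8 = 2891.0 m/s.
Δv = v_e · ln(102,500/16,476.9) = 2891.0 × ln(6.221) = 2891.0 × 1.8279 ≈ 5284 m/s.

Δv ≈ 5280 m/s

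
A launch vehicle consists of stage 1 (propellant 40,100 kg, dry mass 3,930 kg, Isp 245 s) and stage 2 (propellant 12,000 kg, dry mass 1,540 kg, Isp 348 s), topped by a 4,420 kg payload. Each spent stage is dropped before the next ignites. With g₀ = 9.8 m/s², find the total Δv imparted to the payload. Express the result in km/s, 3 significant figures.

Δv ≈ 6.26 km/s

Ignition mass of stage 1 = 40,100+3,930 + 12,000+1,540 + 4,420 = 61,990 kg.
Stage 1: m₀ = 61,990 kg, m_f = 61,990 − 40,100 = 21,890 kg; Δv = 245×9.8×ln(2.832) = 2401.0×1.0409 ≈ 2499 m/s.
Stage 2: m₀ = 17,960 kg, m_f = 17,960 − 12,000 = 5,960 kg; Δv = 348×9.8×ln(3.013) = 3410.4×1.1031 ≈ 3762 m/s.
Total Δv = 2499 + 3762 = 6261 m/s.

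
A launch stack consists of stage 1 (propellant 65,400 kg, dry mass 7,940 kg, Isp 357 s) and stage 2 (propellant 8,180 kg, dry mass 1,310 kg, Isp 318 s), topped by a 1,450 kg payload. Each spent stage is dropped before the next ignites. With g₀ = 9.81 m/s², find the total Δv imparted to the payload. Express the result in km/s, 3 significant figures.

Δv ≈ 9.54 km/s

Ignition mass of stage 1 = 65,400+7,940 + 8,180+1,310 + 1,450 = 84,280 kg.
Stage 1: m₀ = 84,280 kg, m_f = 84,280 − 65,400 = 18,880 kg; Δv = 357×9.81×ln(4.464) = 3502.2×1.4960 ≈ 5239 m/s.
Stage 2: m₀ = 10,940 kg, m_f = 10,940 − 8,180 = 2,760 kg; Δv = 318×9.81×ln(3.964) = 3119.6×1.3772 ≈ 4296 m/s.
Total Δv = 5239 + 4296 = 9535 m/s.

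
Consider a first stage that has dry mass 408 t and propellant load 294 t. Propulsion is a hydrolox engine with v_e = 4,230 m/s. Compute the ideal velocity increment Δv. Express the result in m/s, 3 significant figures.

m₀ = m_dry + m_prop = 408 + 294 = 702 t.
Using Δv = v_e ln(m₀/m_f): Δv = v_e · ln(m₀/m_f) = 4230.0 × ln(1.721) = 4230.0 × 0.5427 ≈ 2295.5 m/s.

Δv ≈ 2300 m/s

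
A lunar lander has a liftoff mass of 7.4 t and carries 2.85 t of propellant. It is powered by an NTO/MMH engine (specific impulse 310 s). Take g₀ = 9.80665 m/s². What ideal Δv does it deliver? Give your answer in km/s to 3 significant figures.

Δv ≈ 1.48 km/s

v_e = Isp · g₀ = 310 × 9.80665 = 3040.1 m/s.
m_f = m₀ − m_prop = 7.4 − 2.85 = 4.55 t.
From the ideal rocket equation, Δv = v_e · ln(m₀/m_f) = 3040.1 × ln(1.626) = 3040.1 × 0.4864 ≈ 1478.5 m/s.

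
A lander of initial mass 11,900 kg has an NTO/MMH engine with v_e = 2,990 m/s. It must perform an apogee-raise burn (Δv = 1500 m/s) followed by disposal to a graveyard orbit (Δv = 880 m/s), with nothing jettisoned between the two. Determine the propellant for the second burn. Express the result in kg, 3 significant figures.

After the first burn: m = 11900 × exp(−1500/2990.0) = 11900 × 0.60552 = 7,205.69 kg.
After the second burn: m = 7,205.69 × exp(−880/2990.0) = 7,205.69 × 0.74504 = 5,368.53 kg.
Second-burn propellant = 7,205.69 − 5,368.53 = 1,837.16 kg.

propellant for the second burn ≈ 1840 kg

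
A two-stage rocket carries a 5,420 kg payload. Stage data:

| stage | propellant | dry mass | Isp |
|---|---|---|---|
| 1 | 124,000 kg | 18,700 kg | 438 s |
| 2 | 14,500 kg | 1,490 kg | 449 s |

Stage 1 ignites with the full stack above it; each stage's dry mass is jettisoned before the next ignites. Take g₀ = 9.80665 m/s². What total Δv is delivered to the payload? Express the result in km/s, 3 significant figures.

Δv ≈ 11.0 km/s

Ignition mass of stage 1 = 124,000+18,700 + 14,500+1,490 + 5,420 = 164,110 kg.
Stage 1: m₀ = 164,110 kg, m_f = 164,110 − 124,000 = 40,110 kg; Δv = 438×9.80665×ln(4.091) = 4295.3×1.4089 ≈ 6052 m/s.
Stage 2: m₀ = 21,410 kg, m_f = 21,410 − 14,500 = 6,910 kg; Δv = 449×9.80665×ln(3.098) = 4403.2×1.1309 ≈ 4980 m/s.
Total Δv = 6052 + 4980 = 11032 m/s.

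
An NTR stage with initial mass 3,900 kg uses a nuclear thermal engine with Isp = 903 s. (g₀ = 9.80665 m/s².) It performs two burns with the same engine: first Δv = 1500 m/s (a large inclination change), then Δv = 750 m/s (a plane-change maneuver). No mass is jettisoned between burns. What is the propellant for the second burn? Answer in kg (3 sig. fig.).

propellant for the second burn ≈ 267 kg

v_e = Isp · g₀ = 903 × 9.80665 = 8855.4 m/s.
After the first burn: m = 3900 × exp(−1500/8855.4) = 3900 × 0.84418 = 3,292.3 kg.
After the second burn: m = 3,292.3 × exp(−750/8855.4) = 3,292.3 × 0.91879 = 3,024.93 kg.
Second-burn propellant = 3,292.3 − 3,024.93 = 267.37 kg.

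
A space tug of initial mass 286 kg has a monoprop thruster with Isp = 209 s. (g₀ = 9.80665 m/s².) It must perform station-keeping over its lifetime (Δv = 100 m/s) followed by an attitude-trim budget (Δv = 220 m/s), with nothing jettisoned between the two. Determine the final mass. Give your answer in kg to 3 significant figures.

final mass ≈ 245 kg

v_e = Isp · g₀ = 209 × 9.80665 = 2049.6 m/s.
After the first burn: m = 286 × exp(−100/2049.6) = 286 × 0.95238 = 272.381 kg.
After the second burn: m = 272.381 × exp(−220/2049.6) = 272.381 × 0.89822 = 244.658 kg.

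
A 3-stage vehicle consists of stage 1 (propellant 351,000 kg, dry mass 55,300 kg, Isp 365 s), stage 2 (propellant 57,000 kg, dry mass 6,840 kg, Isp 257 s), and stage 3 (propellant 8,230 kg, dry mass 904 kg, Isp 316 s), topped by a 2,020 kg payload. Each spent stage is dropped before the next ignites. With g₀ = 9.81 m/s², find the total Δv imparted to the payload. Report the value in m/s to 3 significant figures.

Ignition mass of stage 1 = 351,000+55,300 + 57,000+6,840 + 8,230+904 + 2,020 = 481,294 kg.
Stage 1: m₀ = 481,294 kg, m_f = 481,294 − 351,000 = 130,294 kg; Δv = 365×9.81×ln(3.694) = 3580.7×1.3067 ≈ 4679 m/s.
Stage 2: m₀ = 74,994 kg, m_f = 74,994 − 57,000 = 17,994 kg; Δv = 257×9.81×ln(4.168) = 2521.2×1.4274 ≈ 3599 m/s.
Stage 3: m₀ = 11,154 kg, m_f = 11,154 − 8,230 = 2,924 kg; Δv = 316×9.81×ln(3.815) = 3100.0×1.3388 ≈ 4150 m/s.
Total Δv = 4679 + 3599 + 4150 = 12428 m/s.

Δv ≈ 12400 m/s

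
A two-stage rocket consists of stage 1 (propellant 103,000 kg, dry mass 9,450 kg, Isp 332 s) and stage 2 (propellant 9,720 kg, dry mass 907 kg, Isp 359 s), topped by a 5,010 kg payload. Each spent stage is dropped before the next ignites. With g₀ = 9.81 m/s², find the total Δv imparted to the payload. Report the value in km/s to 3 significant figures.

Ignition mass of stage 1 = 103,000+9,450 + 9,720+907 + 5,010 = 128,087 kg.
Stage 1: m₀ = 128,087 kg, m_f = 128,087 − 103,000 = 25,087 kg; Δv = 332×9.81×ln(5.106) = 3256.9×1.6304 ≈ 5310 m/s.
Stage 2: m₀ = 15,637 kg, m_f = 15,637 − 9,720 = 5,917 kg; Δv = 359×9.81×ln(2.643) = 3521.8×0.9718 ≈ 3423 m/s.
Total Δv = 5310 + 3423 = 8733 m/s.

Δv ≈ 8.73 km/s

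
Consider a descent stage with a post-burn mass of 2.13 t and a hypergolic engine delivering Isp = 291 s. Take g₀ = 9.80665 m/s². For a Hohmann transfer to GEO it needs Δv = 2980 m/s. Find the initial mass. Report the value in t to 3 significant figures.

initial mass ≈ 6.05 t

v_e = Isp · g₀ = 291 × 9.80665 = 2853.7 m/s.
Using Δv = v_e ln(m₀/m_f): m₀/m_f = exp(Δv / v_e) = exp(2980 / 2853.7) = exp(1.0442) = 2.8413.
m₀ = m_f × 2.8413 = 2.13 × 2.8413 = 6.05197 t.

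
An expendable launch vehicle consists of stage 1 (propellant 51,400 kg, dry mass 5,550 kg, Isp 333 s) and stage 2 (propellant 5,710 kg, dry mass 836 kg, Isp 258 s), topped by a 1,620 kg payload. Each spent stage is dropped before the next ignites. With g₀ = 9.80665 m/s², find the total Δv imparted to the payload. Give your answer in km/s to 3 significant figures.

Δv ≈ 8.13 km/s

Ignition mass of stage 1 = 51,400+5,550 + 5,710+836 + 1,620 = 65,116 kg.
Stage 1: m₀ = 65,116 kg, m_f = 65,116 − 51,400 = 13,716 kg; Δv = 333×9.80665×ln(4.747) = 3265.6×1.5576 ≈ 5087 m/s.
Stage 2: m₀ = 8,166 kg, m_f = 8,166 − 5,710 = 2,456 kg; Δv = 258×9.80665×ln(3.325) = 2530.1×1.2014 ≈ 3040 m/s.
Total Δv = 5087 + 3040 = 8127 m/s.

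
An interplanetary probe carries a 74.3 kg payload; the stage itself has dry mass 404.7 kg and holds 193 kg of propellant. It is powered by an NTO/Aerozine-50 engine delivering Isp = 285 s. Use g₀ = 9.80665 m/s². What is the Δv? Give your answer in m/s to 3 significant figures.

Δv ≈ 946 m/s

v_e = Isp · g₀ = 285 × 9.80665 = 2794.9 m/s.
m₀ = payload + dry + propellant = 74.3 + 404.7 + 193 = 672 kg.
m_f = payload + dry = 74.3 + 404.7 = 479 kg.
Using Δv = v_e ln(m₀/m_f): Δv = v_e · ln(m₀/m_f) = 2794.9 × ln(1.403) = 2794.9 × 0.3386 ≈ 946.2 m/s.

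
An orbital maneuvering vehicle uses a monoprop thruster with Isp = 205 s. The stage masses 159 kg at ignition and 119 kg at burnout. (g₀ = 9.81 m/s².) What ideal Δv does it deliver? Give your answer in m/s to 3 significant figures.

v_e = Isp · g₀ = 205 × 9.81 = 2011.1 m/s.
Using Δv = v_e ln(m₀/m_f): Δv = v_e · ln(m₀/m_f) = 2011.1 × ln(1.336) = 2011.1 × 0.2898 ≈ 582.8 m/s.

Δv ≈ 583 m/s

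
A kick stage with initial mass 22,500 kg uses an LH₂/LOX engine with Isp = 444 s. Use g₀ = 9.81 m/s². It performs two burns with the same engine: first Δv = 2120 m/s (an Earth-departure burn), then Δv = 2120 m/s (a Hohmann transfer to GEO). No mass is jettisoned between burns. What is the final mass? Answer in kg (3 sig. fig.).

v_e = Isp · g₀ = 444 × 9.81 = 4355.6 m/s.
After the first burn: m = 22500 × exp(−2120/4355.6) = 22500 × 0.61464 = 13,829.4 kg.
After the second burn: m = 13,829.4 × exp(−2120/4355.6) = 13,829.4 × 0.61464 = 8,500.1 kg.

final mass ≈ 8500 kg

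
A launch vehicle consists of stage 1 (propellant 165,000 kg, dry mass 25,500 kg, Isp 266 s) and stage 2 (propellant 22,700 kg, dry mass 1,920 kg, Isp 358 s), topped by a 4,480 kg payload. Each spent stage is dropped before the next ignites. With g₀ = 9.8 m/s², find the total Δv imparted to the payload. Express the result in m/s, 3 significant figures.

Ignition mass of stage 1 = 165,000+25,500 + 22,700+1,920 + 4,480 = 219,600 kg.
Stage 1: m₀ = 219,600 kg, m_f = 219,600 − 165,000 = 54,600 kg; Δv = 266×9.8×ln(4.022) = 2606.8×1.3918 ≈ 3628 m/s.
Stage 2: m₀ = 29,100 kg, m_f = 29,100 − 22,700 = 6,400 kg; Δv = 358×9.8×ln(4.547) = 3508.4×1.5144 ≈ 5313 m/s.
Total Δv = 3628 + 5313 = 8941 m/s.

Δv ≈ 8940 m/s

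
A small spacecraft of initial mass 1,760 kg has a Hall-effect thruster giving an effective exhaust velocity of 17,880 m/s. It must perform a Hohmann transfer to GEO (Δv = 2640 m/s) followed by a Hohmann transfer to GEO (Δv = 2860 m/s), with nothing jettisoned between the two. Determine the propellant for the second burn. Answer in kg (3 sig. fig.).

After the first burn: m = 1760 × exp(−2640/17880.0) = 1760 × 0.86273 = 1,518.4 kg.
After the second burn: m = 1,518.4 × exp(−2860/17880.0) = 1,518.4 × 0.85218 = 1,293.95 kg.
Second-burn propellant = 1,518.4 − 1,293.95 = 224.45 kg.

propellant for the second burn ≈ 224 kg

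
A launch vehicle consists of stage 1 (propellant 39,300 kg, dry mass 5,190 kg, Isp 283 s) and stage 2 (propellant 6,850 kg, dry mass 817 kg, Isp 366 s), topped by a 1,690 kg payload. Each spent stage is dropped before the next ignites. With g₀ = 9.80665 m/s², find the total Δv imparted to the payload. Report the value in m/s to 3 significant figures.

Δv ≈ 8360 m/s

Ignition mass of stage 1 = 39,300+5,190 + 6,850+817 + 1,690 = 53,847 kg.
Stage 1: m₀ = 53,847 kg, m_f = 53,847 − 39,300 = 14,547 kg; Δv = 283×9.80665×ln(3.702) = 2775.3×1.3088 ≈ 3632 m/s.
Stage 2: m₀ = 9,357 kg, m_f = 9,357 − 6,850 = 2,507 kg; Δv = 366×9.80665×ln(3.732) = 3589.2×1.3170 ≈ 4727 m/s.
Total Δv = 3632 + 4727 = 8359 m/s.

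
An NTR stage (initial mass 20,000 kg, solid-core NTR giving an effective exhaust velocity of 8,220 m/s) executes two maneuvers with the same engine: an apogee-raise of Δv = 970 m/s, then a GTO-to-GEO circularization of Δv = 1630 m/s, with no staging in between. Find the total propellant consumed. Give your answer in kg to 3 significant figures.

total propellant consumed ≈ 5420 kg

After the first burn: m = 20000 × exp(−970/8220.0) = 20000 × 0.88869 = 17,773.8 kg.
After the second burn: m = 17,773.8 × exp(−1630/8220.0) = 17,773.8 × 0.82013 = 14,576.8 kg.
Total propellant = m₀ − m_final = 20000 − 14,576.8 = 5,423.2 kg.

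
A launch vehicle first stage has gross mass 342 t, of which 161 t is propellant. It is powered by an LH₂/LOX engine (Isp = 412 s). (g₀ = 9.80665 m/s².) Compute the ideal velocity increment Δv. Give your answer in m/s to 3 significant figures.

Δv ≈ 2570 m/s

v_e = Isp · g₀ = 412 × 9.80665 = 4040.3 m/s.
m_f = m₀ − m_prop = 342 − 161 = 181 t.
Using Δv = v_e ln(m₀/m_f): Δv = v_e · ln(m₀/m_f) = 4040.3 × ln(1.89) = 4040.3 × 0.6363 ≈ 2570.9 m/s.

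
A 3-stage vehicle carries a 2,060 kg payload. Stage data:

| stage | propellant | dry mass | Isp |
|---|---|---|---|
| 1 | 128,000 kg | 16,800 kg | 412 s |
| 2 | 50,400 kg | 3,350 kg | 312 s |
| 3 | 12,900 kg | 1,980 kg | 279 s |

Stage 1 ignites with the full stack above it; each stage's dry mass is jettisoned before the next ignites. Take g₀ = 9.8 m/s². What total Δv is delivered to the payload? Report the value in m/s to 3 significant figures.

Δv ≈ 11400 m/s

Ignition mass of stage 1 = 128,000+16,800 + 50,400+3,350 + 12,900+1,980 + 2,060 = 215,490 kg.
Stage 1: m₀ = 215,490 kg, m_f = 215,490 − 128,000 = 87,490 kg; Δv = 412×9.8×ln(2.463) = 4037.6×0.9014 ≈ 3639 m/s.
Stage 2: m₀ = 70,690 kg, m_f = 70,690 − 50,400 = 20,290 kg; Δv = 312×9.8×ln(3.484) = 3057.6×1.2482 ≈ 3816 m/s.
Stage 3: m₀ = 16,940 kg, m_f = 16,940 − 12,900 = 4,040 kg; Δv = 279×9.8×ln(4.193) = 2734.2×1.4334 ≈ 3919 m/s.
Total Δv = 3639 + 3816 + 3919 = 11374 m/s.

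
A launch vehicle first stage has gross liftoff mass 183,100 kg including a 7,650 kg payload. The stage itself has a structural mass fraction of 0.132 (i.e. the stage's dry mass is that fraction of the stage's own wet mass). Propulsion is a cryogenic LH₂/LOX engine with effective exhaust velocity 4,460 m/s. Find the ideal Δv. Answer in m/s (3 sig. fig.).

Δv ≈ 7950 m/s

Stage wet mass = m₀ − payload = 183,100 − 7,650 = 175,450 kg.
Stage dry mass = ε × stage wet mass = 0.132 × 175,450 = 23,159.4 kg.
Burnout mass m_f = stage dry + payload = 23,159.4 + 7,650 = 30,809.4 kg.
Δv = v_e · ln(183,100/30,809.4) = 4460.0 × ln(5.943) = 4460.0 × 1.7822 ≈ 7949 m/s.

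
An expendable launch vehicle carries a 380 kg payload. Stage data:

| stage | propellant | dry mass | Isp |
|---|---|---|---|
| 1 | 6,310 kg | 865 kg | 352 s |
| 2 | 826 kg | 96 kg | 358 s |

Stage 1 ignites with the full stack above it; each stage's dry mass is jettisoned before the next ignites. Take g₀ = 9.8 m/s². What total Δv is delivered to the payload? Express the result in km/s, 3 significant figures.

Δv ≈ 8.24 km/s

Ignition mass of stage 1 = 6,310+865 + 826+96 + 380 = 8,477 kg.
Stage 1: m₀ = 8,477 kg, m_f = 8,477 − 6,310 = 2,167 kg; Δv = 352×9.8×ln(3.912) = 3449.6×1.3640 ≈ 4705 m/s.
Stage 2: m₀ = 1,302 kg, m_f = 1,302 − 826 = 476 kg; Δv = 358×9.8×ln(2.735) = 3508.4×1.0062 ≈ 3530 m/s.
Total Δv = 4705 + 3530 = 8235 m/s.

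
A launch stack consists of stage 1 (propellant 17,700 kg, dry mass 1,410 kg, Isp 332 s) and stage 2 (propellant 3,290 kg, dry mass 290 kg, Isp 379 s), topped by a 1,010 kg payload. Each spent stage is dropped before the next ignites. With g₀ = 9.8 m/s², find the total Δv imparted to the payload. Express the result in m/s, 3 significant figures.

Ignition mass of stage 1 = 17,700+1,410 + 3,290+290 + 1,010 = 23,700 kg.
Stage 1: m₀ = 23,700 kg, m_f = 23,700 − 17,700 = 6,000 kg; Δv = 332×9.8×ln(3.95) = 3253.6×1.3737 ≈ 4470 m/s.
Stage 2: m₀ = 4,590 kg, m_f = 4,590 − 3,290 = 1,300 kg; Δv = 379×9.8×ln(3.531) = 3714.2×1.2615 ≈ 4686 m/s.
Total Δv = 4470 + 4686 = 9156 m/s.

Δv ≈ 9160 m/s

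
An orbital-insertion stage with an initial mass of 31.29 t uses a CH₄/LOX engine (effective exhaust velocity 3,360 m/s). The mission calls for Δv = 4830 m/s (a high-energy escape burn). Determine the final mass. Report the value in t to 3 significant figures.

final mass ≈ 7.43 t

Rocket equation: m₀/m_f = exp(Δv / v_e) = exp(4830 / 3360.0) = exp(1.4375) = 4.2102.
m_f = m₀ / 4.2102 = 31.29 / 4.2102 = 7.43195 t.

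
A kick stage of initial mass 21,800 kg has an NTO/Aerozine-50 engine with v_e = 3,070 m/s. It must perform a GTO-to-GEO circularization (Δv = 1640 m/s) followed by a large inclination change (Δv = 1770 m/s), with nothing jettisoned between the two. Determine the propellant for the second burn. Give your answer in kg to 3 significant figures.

propellant for the second burn ≈ 5600 kg

After the first burn: m = 21800 × exp(−1640/3070.0) = 21800 × 0.58614 = 12,777.9 kg.
After the second burn: m = 12,777.9 × exp(−1770/3070.0) = 12,777.9 × 0.56183 = 7,179.01 kg.
Second-burn propellant = 12,777.9 − 7,179.01 = 5,598.89 kg.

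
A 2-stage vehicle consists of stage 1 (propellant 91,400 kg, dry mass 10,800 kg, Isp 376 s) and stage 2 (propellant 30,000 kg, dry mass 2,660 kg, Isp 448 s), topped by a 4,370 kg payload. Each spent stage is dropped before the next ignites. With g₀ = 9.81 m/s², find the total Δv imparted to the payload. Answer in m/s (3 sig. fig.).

Ignition mass of stage 1 = 91,400+10,800 + 30,000+2,660 + 4,370 = 139,230 kg.
Stage 1: m₀ = 139,230 kg, m_f = 139,230 − 91,400 = 47,830 kg; Δv = 376×9.81×ln(2.911) = 3688.6×1.0685 ≈ 3941 m/s.
Stage 2: m₀ = 37,030 kg, m_f = 37,030 − 30,000 = 7,030 kg; Δv = 448×9.81×ln(5.267) = 4394.9×1.6615 ≈ 7302 m/s.
Total Δv = 3941 + 7302 = 11243 m/s.

Δv ≈ 11200 m/s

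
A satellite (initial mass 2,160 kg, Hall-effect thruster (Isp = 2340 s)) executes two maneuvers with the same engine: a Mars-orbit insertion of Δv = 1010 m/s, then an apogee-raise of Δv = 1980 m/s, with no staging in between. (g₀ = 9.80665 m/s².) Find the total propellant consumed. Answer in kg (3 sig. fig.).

total propellant consumed ≈ 264 kg

v_e = Isp · g₀ = 2340 × 9.80665 = 22947.6 m/s.
After the first burn: m = 2160 × exp(−1010/22947.6) = 2160 × 0.95694 = 2,066.99 kg.
After the second burn: m = 2,066.99 × exp(−1980/22947.6) = 2,066.99 × 0.91733 = 1,896.11 kg.
Total propellant = m₀ − m_final = 2160 − 1,896.11 = 263.89 kg.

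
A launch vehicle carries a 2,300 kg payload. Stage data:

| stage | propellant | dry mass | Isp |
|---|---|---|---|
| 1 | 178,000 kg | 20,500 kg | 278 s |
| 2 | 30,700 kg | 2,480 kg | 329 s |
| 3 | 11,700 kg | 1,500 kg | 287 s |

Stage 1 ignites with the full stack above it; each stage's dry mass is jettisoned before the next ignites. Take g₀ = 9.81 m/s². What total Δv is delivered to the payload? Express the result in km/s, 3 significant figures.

Δv ≈ 10.6 km/s

Ignition mass of stage 1 = 178,000+20,500 + 30,700+2,480 + 11,700+1,500 + 2,300 = 247,180 kg.
Stage 1: m₀ = 247,180 kg, m_f = 247,180 − 178,000 = 69,180 kg; Δv = 278×9.81×ln(3.573) = 2727.2×1.2734 ≈ 3473 m/s.
Stage 2: m₀ = 48,680 kg, m_f = 48,680 − 30,700 = 17,980 kg; Δv = 329×9.81×ln(2.707) = 3227.5×0.9960 ≈ 3215 m/s.
Stage 3: m₀ = 15,500 kg, m_f = 15,500 − 11,700 = 3,800 kg; Δv = 287×9.81×ln(4.079) = 2815.5×1.4058 ≈ 3958 m/s.
Total Δv = 3473 + 3215 + 3958 = 10646 m/s.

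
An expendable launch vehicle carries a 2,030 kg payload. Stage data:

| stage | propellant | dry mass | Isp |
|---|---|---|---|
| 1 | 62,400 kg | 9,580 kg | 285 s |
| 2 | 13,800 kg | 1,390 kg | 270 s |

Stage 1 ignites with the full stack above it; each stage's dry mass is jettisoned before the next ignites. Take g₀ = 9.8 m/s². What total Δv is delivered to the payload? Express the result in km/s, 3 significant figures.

Ignition mass of stage 1 = 62,400+9,580 + 13,800+1,390 + 2,030 = 89,200 kg.
Stage 1: m₀ = 89,200 kg, m_f = 89,200 − 62,400 = 26,800 kg; Δv = 285×9.8×ln(3.328) = 2793.0×1.2025 ≈ 3359 m/s.
Stage 2: m₀ = 17,220 kg, m_f = 17,220 − 13,800 = 3,420 kg; Δv = 270×9.8×ln(5.035) = 2646.0×1.6164 ≈ 4277 m/s.
Total Δv = 3359 + 4277 = 7636 m/s.

Δv ≈ 7.64 km/s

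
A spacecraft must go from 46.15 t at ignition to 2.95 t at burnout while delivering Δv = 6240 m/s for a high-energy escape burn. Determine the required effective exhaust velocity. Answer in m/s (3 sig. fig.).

ln(m₀/m_f) = ln(46150/2950) = ln(15.64) = 2.7501.
v_e = Δv / ln(m₀/m_f) = 6240 / 2.7501 = 2269.0 m/s.

v_e ≈ 2270 m/s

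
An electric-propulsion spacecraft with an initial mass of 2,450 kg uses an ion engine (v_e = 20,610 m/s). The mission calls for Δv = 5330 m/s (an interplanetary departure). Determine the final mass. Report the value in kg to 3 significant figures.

m₀/m_f = exp(Δv / v_e) = exp(5330 / 20610.0) = exp(0.2586) = 1.2951.
m_f = m₀ / 1.2951 = 2,450 / 1.2951 = 1,891.75 kg.

final mass ≈ 1890 kg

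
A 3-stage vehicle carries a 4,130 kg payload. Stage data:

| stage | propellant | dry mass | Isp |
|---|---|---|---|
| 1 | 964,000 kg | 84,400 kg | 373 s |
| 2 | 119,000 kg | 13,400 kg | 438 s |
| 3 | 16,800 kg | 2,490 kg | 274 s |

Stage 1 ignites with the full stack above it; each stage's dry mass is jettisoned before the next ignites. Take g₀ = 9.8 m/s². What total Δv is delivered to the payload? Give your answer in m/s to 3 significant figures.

Δv ≈ 15500 m/s

Ignition mass of stage 1 = 964,000+84,400 + 119,000+13,400 + 16,800+2,490 + 4,130 = 1,204,220 kg.
Stage 1: m₀ = 1,204,220 kg, m_f = 1,204,220 − 964,000 = 240,220 kg; Δv = 373×9.8×ln(5.013) = 3655.4×1.6120 ≈ 5893 m/s.
Stage 2: m₀ = 155,820 kg, m_f = 155,820 − 119,000 = 36,820 kg; Δv = 438×9.8×ln(4.232) = 4292.4×1.4427 ≈ 6192 m/s.
Stage 3: m₀ = 23,420 kg, m_f = 23,420 − 16,800 = 6,620 kg; Δv = 274×9.8×ln(3.538) = 2685.2×1.2635 ≈ 3393 m/s.
Total Δv = 5893 + 6192 + 3393 = 15478 m/s.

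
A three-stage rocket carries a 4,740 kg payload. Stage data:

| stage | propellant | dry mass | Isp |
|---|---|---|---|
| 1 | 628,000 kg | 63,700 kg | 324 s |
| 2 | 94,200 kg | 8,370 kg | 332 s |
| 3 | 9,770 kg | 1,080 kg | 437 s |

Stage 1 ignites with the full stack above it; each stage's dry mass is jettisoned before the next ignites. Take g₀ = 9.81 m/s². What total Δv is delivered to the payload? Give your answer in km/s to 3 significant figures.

Ignition mass of stage 1 = 628,000+63,700 + 94,200+8,370 + 9,770+1,080 + 4,740 = 809,860 kg.
Stage 1: m₀ = 809,860 kg, m_f = 809,860 − 628,000 = 181,860 kg; Δv = 324×9.81×ln(4.453) = 3178.4×1.4936 ≈ 4747 m/s.
Stage 2: m₀ = 118,160 kg, m_f = 118,160 − 94,200 = 23,960 kg; Δv = 332×9.81×ln(4.932) = 3256.9×1.5957 ≈ 5197 m/s.
Stage 3: m₀ = 15,590 kg, m_f = 15,590 − 9,770 = 5,820 kg; Δv = 437×9.81×ln(2.679) = 4287.0×0.9853 ≈ 4224 m/s.
Total Δv = 4747 + 5197 + 4224 = 14168 m/s.

Δv ≈ 14.2 km/s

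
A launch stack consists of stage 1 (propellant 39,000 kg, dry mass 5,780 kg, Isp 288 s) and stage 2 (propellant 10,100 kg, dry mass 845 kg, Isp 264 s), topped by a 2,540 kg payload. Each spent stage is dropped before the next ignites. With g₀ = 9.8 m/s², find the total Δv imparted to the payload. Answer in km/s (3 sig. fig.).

Δv ≈ 6.70 km/s

Ignition mass of stage 1 = 39,000+5,780 + 10,100+845 + 2,540 = 58,265 kg.
Stage 1: m₀ = 58,265 kg, m_f = 58,265 − 39,000 = 19,265 kg; Δv = 288×9.8×ln(3.024) = 2822.4×1.1067 ≈ 3124 m/s.
Stage 2: m₀ = 13,485 kg, m_f = 13,485 − 10,100 = 3,385 kg; Δv = 264×9.8×ln(3.984) = 2587.2×1.3822 ≈ 3576 m/s.
Total Δv = 3124 + 3576 = 6700 m/s.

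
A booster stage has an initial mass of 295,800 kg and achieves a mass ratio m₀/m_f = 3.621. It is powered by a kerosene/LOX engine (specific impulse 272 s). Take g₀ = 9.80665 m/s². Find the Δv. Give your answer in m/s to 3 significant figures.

Δv ≈ 3430 m/s

v_e = Isp · g₀ = 272 × 9.80665 = 2667.4 m/s.
Δv = v_e · ln(3.621) = 2667.4 × 1.2868 ≈ 3432.3 m/s.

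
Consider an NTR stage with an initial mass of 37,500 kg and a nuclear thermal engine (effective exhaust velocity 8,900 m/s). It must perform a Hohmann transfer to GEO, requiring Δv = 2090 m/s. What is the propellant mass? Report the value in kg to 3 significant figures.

Rocket equation: m₀/m_f = exp(Δv / v_e) = exp(2090 / 8900.0) = exp(0.2348) = 1.2647.
m_f = 37,500 / 1.2647 = 29,651.3 kg, so propellant = m₀ − m_f = 37,500 − 29,651.3 = 7,848.7 kg.

propellant mass ≈ 7850 kg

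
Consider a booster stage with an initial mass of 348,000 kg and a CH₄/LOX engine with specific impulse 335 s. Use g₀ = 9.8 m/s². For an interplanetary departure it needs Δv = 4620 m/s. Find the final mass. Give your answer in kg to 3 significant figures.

v_e = Isp · g₀ = 335 × 9.8 = 3283.0 m/s.
m₀/m_f = exp(Δv / v_e) = exp(4620 / 3283.0) = exp(1.4072) = 4.0847.
m_f = m₀ / 4.0847 = 348,000 / 4.0847 = 85,196 kg.

final mass ≈ 85200 kg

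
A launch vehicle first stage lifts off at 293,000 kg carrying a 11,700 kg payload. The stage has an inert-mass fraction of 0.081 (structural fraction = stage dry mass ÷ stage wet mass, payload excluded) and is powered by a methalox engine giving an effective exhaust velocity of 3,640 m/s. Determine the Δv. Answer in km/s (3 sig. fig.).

Δv ≈ 7.79 km/s

Stage wet mass = m₀ − payload = 293,000 − 11,700 = 281,300 kg.
Stage dry mass = ε × stage wet mass = 0.081 × 281,300 = 22,785.3 kg.
Burnout mass m_f = stage dry + payload = 22,785.3 + 11,700 = 34,485.3 kg.
From the ideal rocket equation, Δv = v_e · ln(293,000/34,485.3) = 3640.0 × ln(8.496) = 3640.0 × 2.1396 ≈ 7788 m/s.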